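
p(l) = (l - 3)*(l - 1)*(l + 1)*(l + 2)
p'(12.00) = 6313.00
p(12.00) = 18018.00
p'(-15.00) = -13964.00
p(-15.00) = 52416.00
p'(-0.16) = 3.15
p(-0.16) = 5.67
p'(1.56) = -12.96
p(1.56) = -7.35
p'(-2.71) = -62.70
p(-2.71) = 25.72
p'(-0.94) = 8.19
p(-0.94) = 0.49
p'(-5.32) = -611.70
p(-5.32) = 754.16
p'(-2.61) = -54.01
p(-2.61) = 19.89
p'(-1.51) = 1.53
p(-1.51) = -2.83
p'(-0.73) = 8.07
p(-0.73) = 2.21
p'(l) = (l - 3)*(l - 1)*(l + 1) + (l - 3)*(l - 1)*(l + 2) + (l - 3)*(l + 1)*(l + 2) + (l - 1)*(l + 1)*(l + 2)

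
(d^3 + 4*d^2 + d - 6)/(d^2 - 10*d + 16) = (d^3 + 4*d^2 + d - 6)/(d^2 - 10*d + 16)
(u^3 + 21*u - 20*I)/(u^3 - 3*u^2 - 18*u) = (-u^3 - 21*u + 20*I)/(u*(-u^2 + 3*u + 18))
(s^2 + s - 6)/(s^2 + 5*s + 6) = (s - 2)/(s + 2)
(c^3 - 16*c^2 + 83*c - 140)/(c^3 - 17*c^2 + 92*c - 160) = (c - 7)/(c - 8)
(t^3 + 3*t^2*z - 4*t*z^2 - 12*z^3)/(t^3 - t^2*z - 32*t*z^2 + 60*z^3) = (-t^2 - 5*t*z - 6*z^2)/(-t^2 - t*z + 30*z^2)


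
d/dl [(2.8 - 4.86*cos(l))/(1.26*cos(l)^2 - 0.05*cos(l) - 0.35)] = (-6.1236*cos(l)^2 + 7.056*cos(l) - 1.841)*sin(l)/(1.5876*cos(l)^4 - 0.126*cos(l)^3 - 0.8795*cos(l)^2 + 0.035*cos(l) + 0.1225)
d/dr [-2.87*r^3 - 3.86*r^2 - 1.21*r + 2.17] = -8.61*r^2 - 7.72*r - 1.21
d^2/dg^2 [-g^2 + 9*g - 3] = -2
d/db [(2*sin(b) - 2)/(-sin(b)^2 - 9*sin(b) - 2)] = 2*(sin(b)^2 - 2*sin(b) - 11)*cos(b)/(sin(b)^2 + 9*sin(b) + 2)^2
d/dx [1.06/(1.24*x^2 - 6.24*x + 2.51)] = (6.6144 - 2.6288*x)/(1.24*x^2 - 6.24*x + 2.51)^2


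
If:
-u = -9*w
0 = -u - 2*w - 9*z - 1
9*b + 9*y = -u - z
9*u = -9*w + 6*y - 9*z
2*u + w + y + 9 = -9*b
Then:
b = -21011/15246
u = 846/847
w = 94/847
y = 2193/1694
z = -19/77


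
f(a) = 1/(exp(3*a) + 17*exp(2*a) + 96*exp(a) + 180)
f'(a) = (-3*exp(3*a) - 34*exp(2*a) - 96*exp(a))/(exp(3*a) + 17*exp(2*a) + 96*exp(a) + 180)^2 = (-3*exp(2*a) - 34*exp(a) - 96)*exp(a)/(exp(3*a) + 17*exp(2*a) + 96*exp(a) + 180)^2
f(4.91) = 0.00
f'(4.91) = -0.00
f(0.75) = 0.00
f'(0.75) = -0.00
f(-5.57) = 0.01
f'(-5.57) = -0.00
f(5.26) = 0.00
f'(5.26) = -0.00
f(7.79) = 0.00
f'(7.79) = -0.00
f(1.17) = 0.00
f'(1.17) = -0.00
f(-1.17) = 0.00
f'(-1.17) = -0.00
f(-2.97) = 0.01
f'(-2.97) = -0.00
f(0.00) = 0.00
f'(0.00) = 0.00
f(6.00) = 0.00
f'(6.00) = 0.00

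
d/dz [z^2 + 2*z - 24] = 2*z + 2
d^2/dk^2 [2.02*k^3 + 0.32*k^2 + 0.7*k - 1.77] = 12.12*k + 0.64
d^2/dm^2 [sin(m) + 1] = -sin(m)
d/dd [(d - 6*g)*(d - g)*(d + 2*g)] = 3*d^2 - 10*d*g - 8*g^2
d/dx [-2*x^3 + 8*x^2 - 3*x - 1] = -6*x^2 + 16*x - 3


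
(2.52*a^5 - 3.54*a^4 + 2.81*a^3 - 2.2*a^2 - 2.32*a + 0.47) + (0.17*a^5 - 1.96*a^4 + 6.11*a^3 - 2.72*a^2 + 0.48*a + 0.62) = 2.69*a^5 - 5.5*a^4 + 8.92*a^3 - 4.92*a^2 - 1.84*a + 1.09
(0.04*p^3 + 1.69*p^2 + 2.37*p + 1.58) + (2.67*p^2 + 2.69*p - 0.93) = 0.04*p^3 + 4.36*p^2 + 5.06*p + 0.65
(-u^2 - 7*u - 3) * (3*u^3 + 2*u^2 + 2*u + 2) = -3*u^5 - 23*u^4 - 25*u^3 - 22*u^2 - 20*u - 6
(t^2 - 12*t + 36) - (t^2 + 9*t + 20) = 16 - 21*t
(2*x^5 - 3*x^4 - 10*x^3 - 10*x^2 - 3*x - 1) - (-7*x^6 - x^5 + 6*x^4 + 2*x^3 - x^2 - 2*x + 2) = 7*x^6 + 3*x^5 - 9*x^4 - 12*x^3 - 9*x^2 - x - 3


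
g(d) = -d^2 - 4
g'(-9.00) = 18.00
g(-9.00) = -85.00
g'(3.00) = -6.00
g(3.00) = -13.00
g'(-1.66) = 3.32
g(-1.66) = -6.76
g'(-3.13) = 6.26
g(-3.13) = -13.80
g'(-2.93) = 5.86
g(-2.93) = -12.58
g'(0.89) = -1.78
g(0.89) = -4.79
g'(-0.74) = 1.48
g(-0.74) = -4.55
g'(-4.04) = 8.08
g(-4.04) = -20.32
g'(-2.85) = 5.70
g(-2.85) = -12.12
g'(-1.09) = 2.18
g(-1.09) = -5.19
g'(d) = -2*d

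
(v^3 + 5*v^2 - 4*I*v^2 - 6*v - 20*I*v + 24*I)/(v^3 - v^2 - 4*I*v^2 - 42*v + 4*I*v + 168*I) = (v - 1)/(v - 7)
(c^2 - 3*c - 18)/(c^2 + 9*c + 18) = (c - 6)/(c + 6)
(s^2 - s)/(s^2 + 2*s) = (s - 1)/(s + 2)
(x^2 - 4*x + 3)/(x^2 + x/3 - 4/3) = 3*(x - 3)/(3*x + 4)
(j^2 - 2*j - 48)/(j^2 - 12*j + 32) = (j + 6)/(j - 4)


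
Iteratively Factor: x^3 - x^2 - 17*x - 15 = (x + 3)*(x^2 - 4*x - 5) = (x + 1)*(x + 3)*(x - 5)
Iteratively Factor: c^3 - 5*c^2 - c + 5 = (c + 1)*(c^2 - 6*c + 5) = (c - 1)*(c + 1)*(c - 5)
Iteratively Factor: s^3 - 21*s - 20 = (s + 1)*(s^2 - s - 20) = (s + 1)*(s + 4)*(s - 5)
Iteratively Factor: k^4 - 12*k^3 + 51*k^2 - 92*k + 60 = (k - 5)*(k^3 - 7*k^2 + 16*k - 12) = (k - 5)*(k - 3)*(k^2 - 4*k + 4) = (k - 5)*(k - 3)*(k - 2)*(k - 2)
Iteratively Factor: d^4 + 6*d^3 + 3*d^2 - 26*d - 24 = (d + 1)*(d^3 + 5*d^2 - 2*d - 24) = (d + 1)*(d + 3)*(d^2 + 2*d - 8) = (d - 2)*(d + 1)*(d + 3)*(d + 4)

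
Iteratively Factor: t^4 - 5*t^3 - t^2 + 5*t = (t - 1)*(t^3 - 4*t^2 - 5*t) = (t - 1)*(t + 1)*(t^2 - 5*t) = (t - 5)*(t - 1)*(t + 1)*(t)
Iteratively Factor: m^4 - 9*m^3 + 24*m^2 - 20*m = (m)*(m^3 - 9*m^2 + 24*m - 20) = m*(m - 2)*(m^2 - 7*m + 10) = m*(m - 2)^2*(m - 5)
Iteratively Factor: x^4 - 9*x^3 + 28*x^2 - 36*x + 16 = (x - 1)*(x^3 - 8*x^2 + 20*x - 16) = (x - 4)*(x - 1)*(x^2 - 4*x + 4) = (x - 4)*(x - 2)*(x - 1)*(x - 2)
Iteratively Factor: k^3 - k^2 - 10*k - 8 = (k - 4)*(k^2 + 3*k + 2) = (k - 4)*(k + 1)*(k + 2)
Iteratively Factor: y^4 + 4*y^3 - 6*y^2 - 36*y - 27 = (y + 1)*(y^3 + 3*y^2 - 9*y - 27) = (y + 1)*(y + 3)*(y^2 - 9) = (y + 1)*(y + 3)^2*(y - 3)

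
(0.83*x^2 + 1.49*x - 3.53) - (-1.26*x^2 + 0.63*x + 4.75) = 2.09*x^2 + 0.86*x - 8.28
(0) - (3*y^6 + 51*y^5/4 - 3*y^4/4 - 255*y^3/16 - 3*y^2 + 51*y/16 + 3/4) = -3*y^6 - 51*y^5/4 + 3*y^4/4 + 255*y^3/16 + 3*y^2 - 51*y/16 - 3/4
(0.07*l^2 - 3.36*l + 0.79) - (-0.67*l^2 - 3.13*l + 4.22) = 0.74*l^2 - 0.23*l - 3.43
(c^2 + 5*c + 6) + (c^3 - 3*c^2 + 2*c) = c^3 - 2*c^2 + 7*c + 6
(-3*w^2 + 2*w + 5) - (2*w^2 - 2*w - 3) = -5*w^2 + 4*w + 8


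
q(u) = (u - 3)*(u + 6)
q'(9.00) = 21.00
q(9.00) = 90.00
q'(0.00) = 3.00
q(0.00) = -18.00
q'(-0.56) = 1.88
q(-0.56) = -19.37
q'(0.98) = 4.96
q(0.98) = -14.10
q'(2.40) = 7.80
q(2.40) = -5.04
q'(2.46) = 7.92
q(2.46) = -4.57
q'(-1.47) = 0.06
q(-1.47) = -20.25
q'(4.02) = 11.04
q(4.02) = 10.22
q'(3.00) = 9.00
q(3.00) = 0.00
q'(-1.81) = -0.62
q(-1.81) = -20.15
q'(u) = 2*u + 3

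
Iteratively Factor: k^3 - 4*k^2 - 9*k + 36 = (k - 3)*(k^2 - k - 12) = (k - 4)*(k - 3)*(k + 3)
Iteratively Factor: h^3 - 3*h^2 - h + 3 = (h - 1)*(h^2 - 2*h - 3) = (h - 3)*(h - 1)*(h + 1)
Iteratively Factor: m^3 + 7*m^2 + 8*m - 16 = (m + 4)*(m^2 + 3*m - 4) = (m - 1)*(m + 4)*(m + 4)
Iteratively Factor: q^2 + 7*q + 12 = (q + 4)*(q + 3)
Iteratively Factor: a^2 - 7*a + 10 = (a - 2)*(a - 5)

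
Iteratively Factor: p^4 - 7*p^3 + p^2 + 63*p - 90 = (p - 3)*(p^3 - 4*p^2 - 11*p + 30) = (p - 3)*(p - 2)*(p^2 - 2*p - 15) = (p - 5)*(p - 3)*(p - 2)*(p + 3)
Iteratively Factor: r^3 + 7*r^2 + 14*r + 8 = (r + 1)*(r^2 + 6*r + 8) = (r + 1)*(r + 2)*(r + 4)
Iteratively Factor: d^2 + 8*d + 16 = (d + 4)*(d + 4)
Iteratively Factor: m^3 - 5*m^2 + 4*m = (m - 1)*(m^2 - 4*m) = (m - 4)*(m - 1)*(m)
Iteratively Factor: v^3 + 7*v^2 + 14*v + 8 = (v + 1)*(v^2 + 6*v + 8) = (v + 1)*(v + 2)*(v + 4)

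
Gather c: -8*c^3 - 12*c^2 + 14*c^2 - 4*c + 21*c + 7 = -8*c^3 + 2*c^2 + 17*c + 7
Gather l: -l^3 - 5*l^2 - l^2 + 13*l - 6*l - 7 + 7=-l^3 - 6*l^2 + 7*l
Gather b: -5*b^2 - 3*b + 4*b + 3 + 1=-5*b^2 + b + 4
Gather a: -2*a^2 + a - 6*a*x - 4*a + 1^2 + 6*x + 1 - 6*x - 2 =-2*a^2 + a*(-6*x - 3)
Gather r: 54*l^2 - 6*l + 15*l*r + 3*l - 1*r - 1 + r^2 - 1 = 54*l^2 - 3*l + r^2 + r*(15*l - 1) - 2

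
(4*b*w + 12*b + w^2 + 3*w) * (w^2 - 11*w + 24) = 4*b*w^3 - 32*b*w^2 - 36*b*w + 288*b + w^4 - 8*w^3 - 9*w^2 + 72*w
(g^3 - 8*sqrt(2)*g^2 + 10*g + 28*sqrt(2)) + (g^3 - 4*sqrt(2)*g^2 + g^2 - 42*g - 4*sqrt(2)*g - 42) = 2*g^3 - 12*sqrt(2)*g^2 + g^2 - 32*g - 4*sqrt(2)*g - 42 + 28*sqrt(2)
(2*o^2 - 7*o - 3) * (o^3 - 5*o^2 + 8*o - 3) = 2*o^5 - 17*o^4 + 48*o^3 - 47*o^2 - 3*o + 9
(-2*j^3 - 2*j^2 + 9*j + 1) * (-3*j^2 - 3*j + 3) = 6*j^5 + 12*j^4 - 27*j^3 - 36*j^2 + 24*j + 3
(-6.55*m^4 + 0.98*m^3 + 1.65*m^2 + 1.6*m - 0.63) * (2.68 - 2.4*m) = 15.72*m^5 - 19.906*m^4 - 1.3336*m^3 + 0.582*m^2 + 5.8*m - 1.6884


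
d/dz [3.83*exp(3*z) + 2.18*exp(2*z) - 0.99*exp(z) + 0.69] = (11.49*exp(2*z) + 4.36*exp(z) - 0.99)*exp(z)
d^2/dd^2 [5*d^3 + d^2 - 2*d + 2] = 30*d + 2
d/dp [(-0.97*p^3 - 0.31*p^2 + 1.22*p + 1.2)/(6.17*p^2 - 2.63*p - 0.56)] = (-5.9849*p^4 + 5.1022*p^3 - 5.0825*p^2 - 14.4608*p + 2.4728)/(38.0689*p^4 - 32.4542*p^3 + 0.00649999999999817*p^2 + 2.9456*p + 0.3136)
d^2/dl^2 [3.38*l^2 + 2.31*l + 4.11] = 6.76000000000000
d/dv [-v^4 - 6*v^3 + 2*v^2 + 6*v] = -4*v^3 - 18*v^2 + 4*v + 6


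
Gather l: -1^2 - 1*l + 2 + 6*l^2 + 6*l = 6*l^2 + 5*l + 1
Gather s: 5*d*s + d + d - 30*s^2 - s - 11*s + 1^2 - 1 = 2*d - 30*s^2 + s*(5*d - 12)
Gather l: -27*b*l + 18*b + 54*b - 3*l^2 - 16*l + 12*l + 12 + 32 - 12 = 72*b - 3*l^2 + l*(-27*b - 4) + 32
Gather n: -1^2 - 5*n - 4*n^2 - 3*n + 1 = -4*n^2 - 8*n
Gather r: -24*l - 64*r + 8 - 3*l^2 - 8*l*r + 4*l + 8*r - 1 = -3*l^2 - 20*l + r*(-8*l - 56) + 7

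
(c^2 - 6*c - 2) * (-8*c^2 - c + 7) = -8*c^4 + 47*c^3 + 29*c^2 - 40*c - 14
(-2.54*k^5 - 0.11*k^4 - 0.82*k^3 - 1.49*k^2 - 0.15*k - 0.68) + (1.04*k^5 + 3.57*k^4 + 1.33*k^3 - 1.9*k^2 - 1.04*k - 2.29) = -1.5*k^5 + 3.46*k^4 + 0.51*k^3 - 3.39*k^2 - 1.19*k - 2.97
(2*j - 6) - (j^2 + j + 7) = -j^2 + j - 13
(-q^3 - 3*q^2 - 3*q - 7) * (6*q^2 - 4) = -6*q^5 - 18*q^4 - 14*q^3 - 30*q^2 + 12*q + 28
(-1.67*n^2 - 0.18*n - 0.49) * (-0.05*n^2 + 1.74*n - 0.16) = 0.0835*n^4 - 2.8968*n^3 - 0.0215*n^2 - 0.8238*n + 0.0784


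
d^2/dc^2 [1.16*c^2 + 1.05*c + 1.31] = 2.32000000000000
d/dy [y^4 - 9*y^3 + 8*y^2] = y*(4*y^2 - 27*y + 16)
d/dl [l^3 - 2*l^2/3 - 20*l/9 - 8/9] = 3*l^2 - 4*l/3 - 20/9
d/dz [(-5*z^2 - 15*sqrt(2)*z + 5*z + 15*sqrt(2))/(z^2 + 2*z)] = 15*(-z^2 + sqrt(2)*z^2 - 2*sqrt(2)*z - 2*sqrt(2))/(z^2*(z^2 + 4*z + 4))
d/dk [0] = 0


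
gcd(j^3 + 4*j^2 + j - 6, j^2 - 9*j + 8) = j - 1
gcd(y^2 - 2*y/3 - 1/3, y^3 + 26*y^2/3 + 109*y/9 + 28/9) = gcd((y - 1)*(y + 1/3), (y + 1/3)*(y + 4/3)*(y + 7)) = y + 1/3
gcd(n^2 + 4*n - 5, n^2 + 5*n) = n + 5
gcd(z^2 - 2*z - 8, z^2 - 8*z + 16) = z - 4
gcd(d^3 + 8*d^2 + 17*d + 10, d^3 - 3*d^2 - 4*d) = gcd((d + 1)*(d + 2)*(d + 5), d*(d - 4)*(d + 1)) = d + 1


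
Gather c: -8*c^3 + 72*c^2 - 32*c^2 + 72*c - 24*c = -8*c^3 + 40*c^2 + 48*c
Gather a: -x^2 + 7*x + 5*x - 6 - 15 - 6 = -x^2 + 12*x - 27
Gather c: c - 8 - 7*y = c - 7*y - 8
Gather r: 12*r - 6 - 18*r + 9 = 3 - 6*r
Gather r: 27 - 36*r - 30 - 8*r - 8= -44*r - 11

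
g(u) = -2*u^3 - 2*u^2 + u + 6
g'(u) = -6*u^2 - 4*u + 1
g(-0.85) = 4.93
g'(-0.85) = 0.07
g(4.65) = -233.68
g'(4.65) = -147.34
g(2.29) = -26.22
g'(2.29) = -39.62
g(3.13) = -71.79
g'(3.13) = -70.30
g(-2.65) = 26.52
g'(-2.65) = -30.54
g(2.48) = -34.33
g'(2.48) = -45.82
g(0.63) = 5.34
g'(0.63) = -3.90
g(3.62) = -111.46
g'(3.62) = -92.11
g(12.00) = -3726.00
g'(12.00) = -911.00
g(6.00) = -492.00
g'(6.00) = -239.00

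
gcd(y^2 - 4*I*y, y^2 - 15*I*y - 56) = 1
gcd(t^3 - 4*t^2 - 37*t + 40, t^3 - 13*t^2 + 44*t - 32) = t^2 - 9*t + 8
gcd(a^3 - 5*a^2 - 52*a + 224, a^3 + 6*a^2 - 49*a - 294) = a + 7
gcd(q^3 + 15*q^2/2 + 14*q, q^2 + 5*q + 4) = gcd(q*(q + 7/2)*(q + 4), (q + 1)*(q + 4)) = q + 4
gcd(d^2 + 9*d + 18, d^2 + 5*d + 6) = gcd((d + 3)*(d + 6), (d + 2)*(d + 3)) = d + 3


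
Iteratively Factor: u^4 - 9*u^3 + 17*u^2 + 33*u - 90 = (u - 3)*(u^3 - 6*u^2 - u + 30) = (u - 3)^2*(u^2 - 3*u - 10) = (u - 5)*(u - 3)^2*(u + 2)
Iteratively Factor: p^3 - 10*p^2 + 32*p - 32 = (p - 4)*(p^2 - 6*p + 8) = (p - 4)^2*(p - 2)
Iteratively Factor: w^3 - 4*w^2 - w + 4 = (w + 1)*(w^2 - 5*w + 4) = (w - 1)*(w + 1)*(w - 4)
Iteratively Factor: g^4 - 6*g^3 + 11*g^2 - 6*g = (g - 2)*(g^3 - 4*g^2 + 3*g) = (g - 2)*(g - 1)*(g^2 - 3*g) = (g - 3)*(g - 2)*(g - 1)*(g)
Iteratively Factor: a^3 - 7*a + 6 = (a + 3)*(a^2 - 3*a + 2) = (a - 1)*(a + 3)*(a - 2)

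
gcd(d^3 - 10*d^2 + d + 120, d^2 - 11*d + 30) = d - 5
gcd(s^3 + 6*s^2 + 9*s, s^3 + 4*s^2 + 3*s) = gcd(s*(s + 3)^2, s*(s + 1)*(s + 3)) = s^2 + 3*s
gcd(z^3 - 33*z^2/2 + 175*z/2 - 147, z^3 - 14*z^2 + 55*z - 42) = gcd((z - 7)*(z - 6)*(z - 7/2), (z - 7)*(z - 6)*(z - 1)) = z^2 - 13*z + 42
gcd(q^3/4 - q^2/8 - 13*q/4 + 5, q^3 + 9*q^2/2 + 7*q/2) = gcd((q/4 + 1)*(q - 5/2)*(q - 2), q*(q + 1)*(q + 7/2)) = 1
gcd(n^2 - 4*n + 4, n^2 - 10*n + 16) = n - 2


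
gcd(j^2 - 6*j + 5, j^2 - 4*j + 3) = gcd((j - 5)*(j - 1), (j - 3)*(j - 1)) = j - 1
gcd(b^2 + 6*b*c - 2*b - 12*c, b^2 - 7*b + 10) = b - 2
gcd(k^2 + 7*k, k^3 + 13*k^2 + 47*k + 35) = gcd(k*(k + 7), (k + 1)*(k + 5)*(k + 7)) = k + 7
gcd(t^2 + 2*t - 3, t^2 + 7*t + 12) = t + 3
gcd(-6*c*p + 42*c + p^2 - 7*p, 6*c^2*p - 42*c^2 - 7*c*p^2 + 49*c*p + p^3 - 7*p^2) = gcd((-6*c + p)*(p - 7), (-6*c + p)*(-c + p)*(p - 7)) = -6*c*p + 42*c + p^2 - 7*p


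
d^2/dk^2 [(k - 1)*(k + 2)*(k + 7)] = 6*k + 16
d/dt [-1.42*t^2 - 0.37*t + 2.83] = -2.84*t - 0.37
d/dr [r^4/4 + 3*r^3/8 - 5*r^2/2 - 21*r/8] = r^3 + 9*r^2/8 - 5*r - 21/8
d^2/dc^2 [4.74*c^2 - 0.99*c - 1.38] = 9.48000000000000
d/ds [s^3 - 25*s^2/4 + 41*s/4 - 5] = 3*s^2 - 25*s/2 + 41/4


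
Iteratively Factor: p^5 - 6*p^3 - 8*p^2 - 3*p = (p + 1)*(p^4 - p^3 - 5*p^2 - 3*p) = p*(p + 1)*(p^3 - p^2 - 5*p - 3) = p*(p + 1)^2*(p^2 - 2*p - 3) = p*(p + 1)^3*(p - 3)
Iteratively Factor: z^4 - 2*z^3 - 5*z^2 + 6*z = (z)*(z^3 - 2*z^2 - 5*z + 6) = z*(z + 2)*(z^2 - 4*z + 3) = z*(z - 3)*(z + 2)*(z - 1)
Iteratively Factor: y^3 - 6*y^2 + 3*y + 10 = (y + 1)*(y^2 - 7*y + 10) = (y - 5)*(y + 1)*(y - 2)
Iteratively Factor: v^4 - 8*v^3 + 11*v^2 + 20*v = (v)*(v^3 - 8*v^2 + 11*v + 20) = v*(v - 4)*(v^2 - 4*v - 5) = v*(v - 4)*(v + 1)*(v - 5)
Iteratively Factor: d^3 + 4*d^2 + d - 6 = (d + 3)*(d^2 + d - 2) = (d + 2)*(d + 3)*(d - 1)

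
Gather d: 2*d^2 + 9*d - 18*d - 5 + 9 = 2*d^2 - 9*d + 4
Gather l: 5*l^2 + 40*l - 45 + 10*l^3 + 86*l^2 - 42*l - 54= 10*l^3 + 91*l^2 - 2*l - 99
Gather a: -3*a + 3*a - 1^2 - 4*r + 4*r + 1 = 0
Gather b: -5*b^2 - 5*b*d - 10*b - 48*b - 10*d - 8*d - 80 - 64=-5*b^2 + b*(-5*d - 58) - 18*d - 144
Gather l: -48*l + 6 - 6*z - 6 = -48*l - 6*z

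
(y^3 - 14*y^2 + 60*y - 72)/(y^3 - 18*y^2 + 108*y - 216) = (y - 2)/(y - 6)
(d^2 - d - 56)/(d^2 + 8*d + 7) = (d - 8)/(d + 1)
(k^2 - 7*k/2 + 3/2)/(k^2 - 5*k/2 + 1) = (k - 3)/(k - 2)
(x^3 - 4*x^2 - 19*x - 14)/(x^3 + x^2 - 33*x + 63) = (x^3 - 4*x^2 - 19*x - 14)/(x^3 + x^2 - 33*x + 63)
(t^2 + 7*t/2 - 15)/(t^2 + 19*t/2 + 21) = (2*t - 5)/(2*t + 7)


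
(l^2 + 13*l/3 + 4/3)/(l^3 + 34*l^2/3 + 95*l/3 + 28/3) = 1/(l + 7)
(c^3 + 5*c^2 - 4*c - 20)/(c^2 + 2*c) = c + 3 - 10/c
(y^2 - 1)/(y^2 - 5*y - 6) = (y - 1)/(y - 6)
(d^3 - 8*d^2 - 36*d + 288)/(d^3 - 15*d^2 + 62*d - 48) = (d + 6)/(d - 1)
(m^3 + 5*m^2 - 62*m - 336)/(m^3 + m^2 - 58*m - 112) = (m + 6)/(m + 2)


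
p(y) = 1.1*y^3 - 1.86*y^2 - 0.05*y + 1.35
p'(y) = 3.3*y^2 - 3.72*y - 0.05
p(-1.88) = -12.44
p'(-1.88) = 18.61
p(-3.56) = -71.67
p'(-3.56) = 55.02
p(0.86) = 0.63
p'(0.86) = -0.81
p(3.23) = 18.85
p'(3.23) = 22.36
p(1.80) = 1.65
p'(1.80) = 3.95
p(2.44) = 6.13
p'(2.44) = 10.52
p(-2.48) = -26.74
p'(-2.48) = 29.47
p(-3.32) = -59.24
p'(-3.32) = 48.67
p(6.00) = 171.69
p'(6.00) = 96.43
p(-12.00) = -2166.69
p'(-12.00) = 519.79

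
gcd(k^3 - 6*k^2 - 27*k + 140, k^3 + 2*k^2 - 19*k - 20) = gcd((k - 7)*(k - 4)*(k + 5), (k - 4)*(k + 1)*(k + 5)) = k^2 + k - 20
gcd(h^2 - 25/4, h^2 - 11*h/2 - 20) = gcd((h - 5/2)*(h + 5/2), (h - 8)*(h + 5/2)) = h + 5/2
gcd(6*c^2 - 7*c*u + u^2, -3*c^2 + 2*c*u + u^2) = -c + u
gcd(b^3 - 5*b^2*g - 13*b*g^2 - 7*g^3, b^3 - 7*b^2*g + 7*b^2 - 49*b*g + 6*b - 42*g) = b - 7*g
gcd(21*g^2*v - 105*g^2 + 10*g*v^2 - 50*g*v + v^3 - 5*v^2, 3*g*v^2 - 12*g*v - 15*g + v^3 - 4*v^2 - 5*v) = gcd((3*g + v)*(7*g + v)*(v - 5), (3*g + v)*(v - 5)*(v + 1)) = 3*g*v - 15*g + v^2 - 5*v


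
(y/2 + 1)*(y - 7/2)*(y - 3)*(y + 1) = y^4/2 - 7*y^3/4 - 7*y^2/2 + 37*y/4 + 21/2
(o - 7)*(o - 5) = o^2 - 12*o + 35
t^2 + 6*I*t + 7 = (t - I)*(t + 7*I)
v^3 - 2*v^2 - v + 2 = (v - 2)*(v - 1)*(v + 1)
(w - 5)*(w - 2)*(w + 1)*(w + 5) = w^4 - w^3 - 27*w^2 + 25*w + 50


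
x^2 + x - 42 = (x - 6)*(x + 7)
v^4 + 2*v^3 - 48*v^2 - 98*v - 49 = (v - 7)*(v + 1)^2*(v + 7)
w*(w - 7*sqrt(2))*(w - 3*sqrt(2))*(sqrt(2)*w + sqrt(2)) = sqrt(2)*w^4 - 20*w^3 + sqrt(2)*w^3 - 20*w^2 + 42*sqrt(2)*w^2 + 42*sqrt(2)*w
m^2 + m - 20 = (m - 4)*(m + 5)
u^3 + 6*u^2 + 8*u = u*(u + 2)*(u + 4)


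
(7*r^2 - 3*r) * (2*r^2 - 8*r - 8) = 14*r^4 - 62*r^3 - 32*r^2 + 24*r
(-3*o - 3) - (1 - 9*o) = 6*o - 4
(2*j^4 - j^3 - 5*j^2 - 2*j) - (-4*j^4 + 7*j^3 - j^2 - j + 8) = 6*j^4 - 8*j^3 - 4*j^2 - j - 8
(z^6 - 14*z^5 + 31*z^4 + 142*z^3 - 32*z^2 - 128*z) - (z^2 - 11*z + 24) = z^6 - 14*z^5 + 31*z^4 + 142*z^3 - 33*z^2 - 117*z - 24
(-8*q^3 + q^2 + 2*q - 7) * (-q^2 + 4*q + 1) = 8*q^5 - 33*q^4 - 6*q^3 + 16*q^2 - 26*q - 7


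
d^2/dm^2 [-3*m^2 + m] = -6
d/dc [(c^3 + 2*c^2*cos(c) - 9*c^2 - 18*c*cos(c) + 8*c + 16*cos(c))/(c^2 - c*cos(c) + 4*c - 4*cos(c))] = (-3*c^4*sin(c) + c^4 + 15*c^3*sin(c) - 2*c^3*cos(c) + 8*c^3 + 84*c^2*sin(c) - 2*c^2*cos(c)^2 + 23*c^2*cos(c) - 44*c^2 - 96*c*sin(c) - 16*c*cos(c)^2 + 40*c*cos(c) + 88*cos(c)^2 - 96*cos(c))/((c + 4)^2*(c - cos(c))^2)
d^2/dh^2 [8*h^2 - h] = 16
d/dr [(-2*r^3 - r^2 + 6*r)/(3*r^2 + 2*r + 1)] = 2*(-3*r^4 - 4*r^3 - 13*r^2 - r + 3)/(9*r^4 + 12*r^3 + 10*r^2 + 4*r + 1)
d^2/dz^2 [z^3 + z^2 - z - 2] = 6*z + 2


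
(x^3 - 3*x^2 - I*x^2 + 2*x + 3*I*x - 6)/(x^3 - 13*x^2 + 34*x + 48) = (x^3 - x^2*(3 + I) + x*(2 + 3*I) - 6)/(x^3 - 13*x^2 + 34*x + 48)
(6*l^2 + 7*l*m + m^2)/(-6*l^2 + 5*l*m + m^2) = (-l - m)/(l - m)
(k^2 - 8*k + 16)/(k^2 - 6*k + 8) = (k - 4)/(k - 2)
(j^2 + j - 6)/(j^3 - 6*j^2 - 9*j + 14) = (j^2 + j - 6)/(j^3 - 6*j^2 - 9*j + 14)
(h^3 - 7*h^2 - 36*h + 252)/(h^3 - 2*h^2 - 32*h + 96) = (h^2 - 13*h + 42)/(h^2 - 8*h + 16)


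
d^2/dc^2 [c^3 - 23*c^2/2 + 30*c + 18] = 6*c - 23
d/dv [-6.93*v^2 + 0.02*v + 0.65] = 0.02 - 13.86*v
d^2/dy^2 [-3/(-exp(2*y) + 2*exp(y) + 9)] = 6*((1 - 2*exp(y))*(-exp(2*y) + 2*exp(y) + 9) - 4*(1 - exp(y))^2*exp(y))*exp(y)/(-exp(2*y) + 2*exp(y) + 9)^3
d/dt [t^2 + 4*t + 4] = 2*t + 4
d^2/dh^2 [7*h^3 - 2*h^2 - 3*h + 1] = 42*h - 4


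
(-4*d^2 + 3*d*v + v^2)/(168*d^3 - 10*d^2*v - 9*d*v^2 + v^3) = (-d + v)/(42*d^2 - 13*d*v + v^2)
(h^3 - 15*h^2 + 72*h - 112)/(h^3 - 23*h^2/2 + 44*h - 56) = 2*(h - 7)/(2*h - 7)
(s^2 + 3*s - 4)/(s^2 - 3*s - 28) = (s - 1)/(s - 7)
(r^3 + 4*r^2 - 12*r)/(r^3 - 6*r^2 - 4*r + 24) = r*(r + 6)/(r^2 - 4*r - 12)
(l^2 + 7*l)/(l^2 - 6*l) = (l + 7)/(l - 6)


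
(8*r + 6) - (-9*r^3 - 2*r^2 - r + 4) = 9*r^3 + 2*r^2 + 9*r + 2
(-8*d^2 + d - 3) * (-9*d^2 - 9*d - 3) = 72*d^4 + 63*d^3 + 42*d^2 + 24*d + 9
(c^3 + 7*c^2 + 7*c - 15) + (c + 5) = c^3 + 7*c^2 + 8*c - 10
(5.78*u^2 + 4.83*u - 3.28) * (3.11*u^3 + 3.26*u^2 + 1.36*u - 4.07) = 17.9758*u^5 + 33.8641*u^4 + 13.4058*u^3 - 27.6486*u^2 - 24.1189*u + 13.3496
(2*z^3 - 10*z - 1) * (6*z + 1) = 12*z^4 + 2*z^3 - 60*z^2 - 16*z - 1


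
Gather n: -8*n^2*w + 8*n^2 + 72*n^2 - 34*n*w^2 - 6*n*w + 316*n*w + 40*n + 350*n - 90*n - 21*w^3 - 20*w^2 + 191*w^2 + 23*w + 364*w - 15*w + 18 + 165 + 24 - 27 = n^2*(80 - 8*w) + n*(-34*w^2 + 310*w + 300) - 21*w^3 + 171*w^2 + 372*w + 180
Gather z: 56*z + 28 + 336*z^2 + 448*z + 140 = 336*z^2 + 504*z + 168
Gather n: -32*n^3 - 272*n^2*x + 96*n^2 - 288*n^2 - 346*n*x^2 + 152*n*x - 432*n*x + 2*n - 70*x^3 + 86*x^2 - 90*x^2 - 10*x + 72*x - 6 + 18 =-32*n^3 + n^2*(-272*x - 192) + n*(-346*x^2 - 280*x + 2) - 70*x^3 - 4*x^2 + 62*x + 12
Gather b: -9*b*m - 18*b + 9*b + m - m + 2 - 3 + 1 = b*(-9*m - 9)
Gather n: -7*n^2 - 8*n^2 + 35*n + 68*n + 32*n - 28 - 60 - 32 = -15*n^2 + 135*n - 120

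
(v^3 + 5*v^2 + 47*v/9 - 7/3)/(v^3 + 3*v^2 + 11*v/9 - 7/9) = (v + 3)/(v + 1)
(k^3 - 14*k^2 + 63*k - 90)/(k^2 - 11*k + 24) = (k^2 - 11*k + 30)/(k - 8)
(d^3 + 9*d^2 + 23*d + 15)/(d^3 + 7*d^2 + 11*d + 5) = (d + 3)/(d + 1)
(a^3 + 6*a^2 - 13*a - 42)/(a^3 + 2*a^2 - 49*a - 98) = (a - 3)/(a - 7)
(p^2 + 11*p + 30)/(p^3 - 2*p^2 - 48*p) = (p + 5)/(p*(p - 8))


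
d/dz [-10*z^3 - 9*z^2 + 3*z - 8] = -30*z^2 - 18*z + 3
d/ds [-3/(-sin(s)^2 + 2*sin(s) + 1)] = 6*(1 - sin(s))*cos(s)/(2*sin(s) + cos(s)^2)^2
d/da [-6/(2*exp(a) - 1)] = 12*exp(a)/(2*exp(a) - 1)^2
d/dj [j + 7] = 1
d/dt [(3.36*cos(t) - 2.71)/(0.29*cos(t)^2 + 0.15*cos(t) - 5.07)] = (0.9744*cos(t)^2 - 1.5718*cos(t) + 16.6287)*sin(t)/(0.0841*cos(t)^4 + 0.087*cos(t)^3 - 2.9181*cos(t)^2 - 1.521*cos(t) + 25.7049)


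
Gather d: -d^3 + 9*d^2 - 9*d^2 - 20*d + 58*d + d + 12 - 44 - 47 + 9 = -d^3 + 39*d - 70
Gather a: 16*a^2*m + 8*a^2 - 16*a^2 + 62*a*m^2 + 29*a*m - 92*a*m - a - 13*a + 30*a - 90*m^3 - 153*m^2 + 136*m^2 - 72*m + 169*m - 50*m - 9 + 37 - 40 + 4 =a^2*(16*m - 8) + a*(62*m^2 - 63*m + 16) - 90*m^3 - 17*m^2 + 47*m - 8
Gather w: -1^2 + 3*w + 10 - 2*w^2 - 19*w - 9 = -2*w^2 - 16*w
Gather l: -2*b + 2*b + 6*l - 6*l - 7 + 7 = 0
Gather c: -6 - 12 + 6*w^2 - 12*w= 6*w^2 - 12*w - 18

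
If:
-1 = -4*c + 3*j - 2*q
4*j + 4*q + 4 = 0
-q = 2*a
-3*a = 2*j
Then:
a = 2/7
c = 3/14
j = -3/7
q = -4/7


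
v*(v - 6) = v^2 - 6*v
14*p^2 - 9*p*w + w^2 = (-7*p + w)*(-2*p + w)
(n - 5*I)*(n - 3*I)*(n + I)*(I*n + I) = I*n^4 + 7*n^3 + I*n^3 + 7*n^2 - 7*I*n^2 + 15*n - 7*I*n + 15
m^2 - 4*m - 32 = (m - 8)*(m + 4)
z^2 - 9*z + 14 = (z - 7)*(z - 2)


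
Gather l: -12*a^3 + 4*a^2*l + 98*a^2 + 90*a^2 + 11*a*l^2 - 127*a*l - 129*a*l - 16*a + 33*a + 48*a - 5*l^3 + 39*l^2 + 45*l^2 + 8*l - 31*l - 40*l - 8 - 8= -12*a^3 + 188*a^2 + 65*a - 5*l^3 + l^2*(11*a + 84) + l*(4*a^2 - 256*a - 63) - 16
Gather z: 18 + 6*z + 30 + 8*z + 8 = 14*z + 56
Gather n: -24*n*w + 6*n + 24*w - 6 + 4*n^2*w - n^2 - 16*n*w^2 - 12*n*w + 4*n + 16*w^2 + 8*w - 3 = n^2*(4*w - 1) + n*(-16*w^2 - 36*w + 10) + 16*w^2 + 32*w - 9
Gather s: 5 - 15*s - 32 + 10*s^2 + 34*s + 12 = 10*s^2 + 19*s - 15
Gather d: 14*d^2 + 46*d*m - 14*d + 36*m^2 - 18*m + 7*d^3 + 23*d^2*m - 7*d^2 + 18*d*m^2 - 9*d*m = 7*d^3 + d^2*(23*m + 7) + d*(18*m^2 + 37*m - 14) + 36*m^2 - 18*m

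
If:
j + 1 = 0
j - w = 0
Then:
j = -1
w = -1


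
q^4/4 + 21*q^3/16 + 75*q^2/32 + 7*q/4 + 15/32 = (q/2 + 1/2)^2*(q + 3/4)*(q + 5/2)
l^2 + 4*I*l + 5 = (l - I)*(l + 5*I)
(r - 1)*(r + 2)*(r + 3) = r^3 + 4*r^2 + r - 6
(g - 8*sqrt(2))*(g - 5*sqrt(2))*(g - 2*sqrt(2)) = g^3 - 15*sqrt(2)*g^2 + 132*g - 160*sqrt(2)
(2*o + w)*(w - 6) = 2*o*w - 12*o + w^2 - 6*w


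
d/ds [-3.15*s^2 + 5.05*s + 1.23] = 5.05 - 6.3*s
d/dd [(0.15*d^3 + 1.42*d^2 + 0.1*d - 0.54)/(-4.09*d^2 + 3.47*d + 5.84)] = (-0.6135*d^4 + 1.041*d^3 + 7.9644*d^2 + 12.1684*d + 2.4578)/(16.7281*d^4 - 28.3846*d^3 - 35.7303*d^2 + 40.5296*d + 34.1056)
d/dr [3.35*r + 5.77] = 3.35000000000000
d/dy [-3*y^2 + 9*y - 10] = 9 - 6*y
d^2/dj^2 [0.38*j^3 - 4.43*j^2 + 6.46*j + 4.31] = 2.28*j - 8.86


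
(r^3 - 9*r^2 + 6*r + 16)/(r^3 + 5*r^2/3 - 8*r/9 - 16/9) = 9*(r^3 - 9*r^2 + 6*r + 16)/(9*r^3 + 15*r^2 - 8*r - 16)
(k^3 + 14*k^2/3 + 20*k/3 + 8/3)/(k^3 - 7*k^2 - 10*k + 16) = (3*k^2 + 8*k + 4)/(3*(k^2 - 9*k + 8))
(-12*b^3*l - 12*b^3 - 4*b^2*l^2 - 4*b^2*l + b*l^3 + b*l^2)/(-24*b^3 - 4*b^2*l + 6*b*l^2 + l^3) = b*(6*b*l + 6*b - l^2 - l)/(12*b^2 - 4*b*l - l^2)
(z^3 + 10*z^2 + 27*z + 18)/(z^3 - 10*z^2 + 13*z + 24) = (z^2 + 9*z + 18)/(z^2 - 11*z + 24)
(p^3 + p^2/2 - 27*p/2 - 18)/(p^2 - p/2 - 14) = (2*p^2 + 9*p + 9)/(2*p + 7)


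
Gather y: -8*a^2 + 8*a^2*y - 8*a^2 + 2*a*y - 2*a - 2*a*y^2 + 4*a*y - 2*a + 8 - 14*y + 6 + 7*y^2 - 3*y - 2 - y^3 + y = -16*a^2 - 4*a - y^3 + y^2*(7 - 2*a) + y*(8*a^2 + 6*a - 16) + 12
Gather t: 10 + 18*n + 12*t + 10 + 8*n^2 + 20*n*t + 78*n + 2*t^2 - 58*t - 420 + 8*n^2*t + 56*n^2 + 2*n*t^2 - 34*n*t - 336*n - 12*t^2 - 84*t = 64*n^2 - 240*n + t^2*(2*n - 10) + t*(8*n^2 - 14*n - 130) - 400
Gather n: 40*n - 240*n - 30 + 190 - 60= 100 - 200*n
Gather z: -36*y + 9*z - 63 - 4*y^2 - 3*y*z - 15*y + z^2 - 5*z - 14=-4*y^2 - 51*y + z^2 + z*(4 - 3*y) - 77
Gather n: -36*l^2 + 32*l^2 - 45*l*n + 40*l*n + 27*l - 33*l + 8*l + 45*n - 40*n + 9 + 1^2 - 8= -4*l^2 + 2*l + n*(5 - 5*l) + 2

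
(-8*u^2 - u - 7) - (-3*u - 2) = -8*u^2 + 2*u - 5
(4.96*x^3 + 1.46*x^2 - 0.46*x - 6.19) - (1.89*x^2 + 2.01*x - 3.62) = 4.96*x^3 - 0.43*x^2 - 2.47*x - 2.57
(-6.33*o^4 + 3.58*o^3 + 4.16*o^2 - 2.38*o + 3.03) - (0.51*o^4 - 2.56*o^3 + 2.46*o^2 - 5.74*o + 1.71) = -6.84*o^4 + 6.14*o^3 + 1.7*o^2 + 3.36*o + 1.32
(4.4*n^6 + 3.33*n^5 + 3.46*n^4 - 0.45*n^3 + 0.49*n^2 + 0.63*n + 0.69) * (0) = 0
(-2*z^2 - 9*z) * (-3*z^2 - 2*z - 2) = 6*z^4 + 31*z^3 + 22*z^2 + 18*z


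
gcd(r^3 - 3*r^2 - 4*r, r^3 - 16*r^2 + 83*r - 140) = r - 4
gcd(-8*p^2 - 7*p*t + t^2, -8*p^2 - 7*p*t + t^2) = 8*p^2 + 7*p*t - t^2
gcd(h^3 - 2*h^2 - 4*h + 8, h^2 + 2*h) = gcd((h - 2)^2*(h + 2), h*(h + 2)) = h + 2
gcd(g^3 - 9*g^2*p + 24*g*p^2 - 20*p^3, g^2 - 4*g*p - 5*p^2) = -g + 5*p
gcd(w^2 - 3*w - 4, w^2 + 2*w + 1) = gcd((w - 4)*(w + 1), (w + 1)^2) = w + 1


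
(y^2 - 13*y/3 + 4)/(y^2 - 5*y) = (y^2 - 13*y/3 + 4)/(y*(y - 5))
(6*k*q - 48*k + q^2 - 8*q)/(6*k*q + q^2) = (q - 8)/q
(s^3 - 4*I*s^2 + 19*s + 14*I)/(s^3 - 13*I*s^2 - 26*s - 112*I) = (s + I)/(s - 8*I)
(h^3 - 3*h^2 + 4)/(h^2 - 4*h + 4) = h + 1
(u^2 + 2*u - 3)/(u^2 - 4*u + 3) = (u + 3)/(u - 3)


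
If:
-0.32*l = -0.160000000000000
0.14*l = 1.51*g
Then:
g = 0.05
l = 0.50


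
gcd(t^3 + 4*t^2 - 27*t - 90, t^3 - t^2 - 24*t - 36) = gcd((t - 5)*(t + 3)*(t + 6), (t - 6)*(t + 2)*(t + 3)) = t + 3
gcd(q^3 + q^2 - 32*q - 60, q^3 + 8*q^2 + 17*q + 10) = q^2 + 7*q + 10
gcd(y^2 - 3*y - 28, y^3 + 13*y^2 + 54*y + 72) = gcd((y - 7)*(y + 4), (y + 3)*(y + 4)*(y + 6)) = y + 4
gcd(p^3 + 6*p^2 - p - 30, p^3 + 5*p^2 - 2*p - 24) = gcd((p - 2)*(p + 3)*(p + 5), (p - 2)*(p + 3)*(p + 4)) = p^2 + p - 6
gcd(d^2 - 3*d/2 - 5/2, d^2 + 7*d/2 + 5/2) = d + 1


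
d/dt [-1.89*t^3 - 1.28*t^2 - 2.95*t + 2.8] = -5.67*t^2 - 2.56*t - 2.95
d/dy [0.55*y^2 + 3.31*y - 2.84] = 1.1*y + 3.31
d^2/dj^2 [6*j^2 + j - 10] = 12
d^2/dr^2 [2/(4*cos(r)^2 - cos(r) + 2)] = 2*(64*sin(r)^4 - sin(r)^2 + 17*cos(r) - 3*cos(3*r) - 49)/(4*sin(r)^2 + cos(r) - 6)^3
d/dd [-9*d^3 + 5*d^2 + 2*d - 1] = -27*d^2 + 10*d + 2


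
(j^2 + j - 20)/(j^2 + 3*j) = (j^2 + j - 20)/(j*(j + 3))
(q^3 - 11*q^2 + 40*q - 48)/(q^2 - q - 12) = (q^2 - 7*q + 12)/(q + 3)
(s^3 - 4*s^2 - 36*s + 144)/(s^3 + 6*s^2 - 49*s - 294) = (s^2 - 10*s + 24)/(s^2 - 49)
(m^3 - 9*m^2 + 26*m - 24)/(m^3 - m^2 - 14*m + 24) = (m - 4)/(m + 4)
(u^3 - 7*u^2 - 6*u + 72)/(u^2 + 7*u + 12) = (u^2 - 10*u + 24)/(u + 4)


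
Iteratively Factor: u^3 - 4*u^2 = (u)*(u^2 - 4*u) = u^2*(u - 4)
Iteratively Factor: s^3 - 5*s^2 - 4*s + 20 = (s - 2)*(s^2 - 3*s - 10) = (s - 5)*(s - 2)*(s + 2)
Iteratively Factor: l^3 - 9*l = (l)*(l^2 - 9) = l*(l - 3)*(l + 3)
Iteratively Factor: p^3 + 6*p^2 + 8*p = (p + 2)*(p^2 + 4*p) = (p + 2)*(p + 4)*(p)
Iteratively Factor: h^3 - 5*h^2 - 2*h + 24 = (h - 3)*(h^2 - 2*h - 8) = (h - 4)*(h - 3)*(h + 2)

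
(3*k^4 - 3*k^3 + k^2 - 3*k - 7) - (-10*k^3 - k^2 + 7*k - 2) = 3*k^4 + 7*k^3 + 2*k^2 - 10*k - 5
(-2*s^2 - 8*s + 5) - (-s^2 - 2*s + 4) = -s^2 - 6*s + 1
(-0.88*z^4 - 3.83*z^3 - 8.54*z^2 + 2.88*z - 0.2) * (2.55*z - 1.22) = -2.244*z^5 - 8.6929*z^4 - 17.1044*z^3 + 17.7628*z^2 - 4.0236*z + 0.244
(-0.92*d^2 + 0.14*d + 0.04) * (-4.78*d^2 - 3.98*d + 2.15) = 4.3976*d^4 + 2.9924*d^3 - 2.7264*d^2 + 0.1418*d + 0.086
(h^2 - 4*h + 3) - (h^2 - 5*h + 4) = h - 1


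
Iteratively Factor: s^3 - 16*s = (s - 4)*(s^2 + 4*s) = (s - 4)*(s + 4)*(s)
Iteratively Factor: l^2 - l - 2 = (l + 1)*(l - 2)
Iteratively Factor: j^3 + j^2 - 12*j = (j)*(j^2 + j - 12) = j*(j - 3)*(j + 4)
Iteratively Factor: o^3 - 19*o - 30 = (o + 3)*(o^2 - 3*o - 10) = (o + 2)*(o + 3)*(o - 5)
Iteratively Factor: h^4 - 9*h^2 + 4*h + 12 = (h + 1)*(h^3 - h^2 - 8*h + 12) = (h + 1)*(h + 3)*(h^2 - 4*h + 4) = (h - 2)*(h + 1)*(h + 3)*(h - 2)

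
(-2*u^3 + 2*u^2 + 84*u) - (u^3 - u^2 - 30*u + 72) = -3*u^3 + 3*u^2 + 114*u - 72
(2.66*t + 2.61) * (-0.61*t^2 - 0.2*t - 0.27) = -1.6226*t^3 - 2.1241*t^2 - 1.2402*t - 0.7047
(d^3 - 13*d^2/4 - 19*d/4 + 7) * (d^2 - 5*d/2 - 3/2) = d^5 - 23*d^4/4 + 15*d^3/8 + 95*d^2/4 - 83*d/8 - 21/2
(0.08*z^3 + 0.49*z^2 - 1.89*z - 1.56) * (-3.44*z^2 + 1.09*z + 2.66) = -0.2752*z^5 - 1.5984*z^4 + 7.2485*z^3 + 4.6097*z^2 - 6.7278*z - 4.1496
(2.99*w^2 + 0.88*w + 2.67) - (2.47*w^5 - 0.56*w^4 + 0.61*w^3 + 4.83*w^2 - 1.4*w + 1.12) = -2.47*w^5 + 0.56*w^4 - 0.61*w^3 - 1.84*w^2 + 2.28*w + 1.55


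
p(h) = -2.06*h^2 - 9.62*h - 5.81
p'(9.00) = -46.70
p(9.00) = -259.25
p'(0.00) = -9.62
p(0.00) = -5.81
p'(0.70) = -12.50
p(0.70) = -13.55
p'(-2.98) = 2.66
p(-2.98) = 4.56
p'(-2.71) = 1.55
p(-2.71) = 5.13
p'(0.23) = -10.57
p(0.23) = -8.13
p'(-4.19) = 7.64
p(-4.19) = -1.67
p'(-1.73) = -2.49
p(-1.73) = 4.67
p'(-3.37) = 4.26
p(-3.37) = 3.21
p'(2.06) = -18.11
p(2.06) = -34.37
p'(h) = -4.12*h - 9.62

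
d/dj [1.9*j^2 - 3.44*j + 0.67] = 3.8*j - 3.44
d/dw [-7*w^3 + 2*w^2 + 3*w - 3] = -21*w^2 + 4*w + 3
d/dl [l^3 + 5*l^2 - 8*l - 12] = 3*l^2 + 10*l - 8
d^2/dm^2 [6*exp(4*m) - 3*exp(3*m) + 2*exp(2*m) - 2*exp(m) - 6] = (96*exp(3*m) - 27*exp(2*m) + 8*exp(m) - 2)*exp(m)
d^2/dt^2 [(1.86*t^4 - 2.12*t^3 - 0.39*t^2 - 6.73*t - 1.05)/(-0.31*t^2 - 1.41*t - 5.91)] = (-0.357492*t^6 - 4.878036*t^5 - 42.633432*t^4 - 246.379048*t^3 - 677.279844*t^2 + 373.058964*t - 84.592008)/(0.029791*t^6 + 0.406503*t^5 + 3.552786*t^4 + 18.302787*t^3 + 67.732146*t^2 + 147.745863*t + 206.425071)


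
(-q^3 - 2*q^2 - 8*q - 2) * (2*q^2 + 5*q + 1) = -2*q^5 - 9*q^4 - 27*q^3 - 46*q^2 - 18*q - 2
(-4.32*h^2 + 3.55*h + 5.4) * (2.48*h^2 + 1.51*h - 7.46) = -10.7136*h^4 + 2.2808*h^3 + 50.9797*h^2 - 18.329*h - 40.284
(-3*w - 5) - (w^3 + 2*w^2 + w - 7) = -w^3 - 2*w^2 - 4*w + 2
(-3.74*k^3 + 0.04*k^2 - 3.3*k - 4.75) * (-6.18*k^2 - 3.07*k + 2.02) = 23.1132*k^5 + 11.2346*k^4 + 12.7164*k^3 + 39.5668*k^2 + 7.9165*k - 9.595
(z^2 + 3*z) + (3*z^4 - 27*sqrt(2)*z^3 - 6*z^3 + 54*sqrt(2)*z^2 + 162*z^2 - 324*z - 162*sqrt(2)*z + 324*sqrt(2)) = 3*z^4 - 27*sqrt(2)*z^3 - 6*z^3 + 54*sqrt(2)*z^2 + 163*z^2 - 321*z - 162*sqrt(2)*z + 324*sqrt(2)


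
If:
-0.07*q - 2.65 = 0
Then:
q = -37.86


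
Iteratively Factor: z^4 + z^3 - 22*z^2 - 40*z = (z - 5)*(z^3 + 6*z^2 + 8*z) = z*(z - 5)*(z^2 + 6*z + 8) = z*(z - 5)*(z + 4)*(z + 2)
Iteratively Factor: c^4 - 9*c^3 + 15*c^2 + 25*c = (c)*(c^3 - 9*c^2 + 15*c + 25) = c*(c - 5)*(c^2 - 4*c - 5) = c*(c - 5)*(c + 1)*(c - 5)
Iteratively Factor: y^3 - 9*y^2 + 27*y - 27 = (y - 3)*(y^2 - 6*y + 9) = (y - 3)^2*(y - 3)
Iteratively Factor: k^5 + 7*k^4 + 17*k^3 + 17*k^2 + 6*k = (k)*(k^4 + 7*k^3 + 17*k^2 + 17*k + 6) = k*(k + 1)*(k^3 + 6*k^2 + 11*k + 6) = k*(k + 1)*(k + 3)*(k^2 + 3*k + 2) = k*(k + 1)*(k + 2)*(k + 3)*(k + 1)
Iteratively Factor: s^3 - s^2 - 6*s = (s - 3)*(s^2 + 2*s) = s*(s - 3)*(s + 2)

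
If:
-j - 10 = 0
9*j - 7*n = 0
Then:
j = -10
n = -90/7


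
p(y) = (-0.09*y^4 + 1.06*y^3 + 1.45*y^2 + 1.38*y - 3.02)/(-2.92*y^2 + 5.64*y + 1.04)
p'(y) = (5.84*y - 5.64)*(-0.09*y^4 + 1.06*y^3 + 1.45*y^2 + 1.38*y - 3.02)/(-2.92*y^2 + 5.64*y + 1.04)^2 + (-0.36*y^3 + 3.18*y^2 + 2.9*y + 1.38)/(-2.92*y^2 + 5.64*y + 1.04) = (0.5256*y^5 - 4.618*y^4 + 11.5824*y^3 + 15.5148*y^2 - 14.6208*y + 18.468)/(8.5264*y^4 - 32.9376*y^3 + 25.736*y^2 + 11.7312*y + 1.0816)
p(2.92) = -4.50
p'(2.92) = 3.16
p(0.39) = -0.79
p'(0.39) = 2.01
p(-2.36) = 0.52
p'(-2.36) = -0.24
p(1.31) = 0.99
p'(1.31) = 3.46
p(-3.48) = 0.89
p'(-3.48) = -0.40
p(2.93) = -4.47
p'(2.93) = 3.08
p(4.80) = -2.72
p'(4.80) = 0.31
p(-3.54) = 0.92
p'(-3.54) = -0.41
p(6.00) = -2.42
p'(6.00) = 0.22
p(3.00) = -4.27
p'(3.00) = 2.61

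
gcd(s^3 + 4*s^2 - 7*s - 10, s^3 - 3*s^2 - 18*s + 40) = s - 2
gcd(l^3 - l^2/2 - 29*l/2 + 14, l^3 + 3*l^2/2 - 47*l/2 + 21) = l^2 - 9*l/2 + 7/2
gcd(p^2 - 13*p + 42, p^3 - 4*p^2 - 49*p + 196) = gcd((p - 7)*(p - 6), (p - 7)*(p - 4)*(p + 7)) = p - 7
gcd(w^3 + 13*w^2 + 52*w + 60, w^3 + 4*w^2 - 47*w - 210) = w^2 + 11*w + 30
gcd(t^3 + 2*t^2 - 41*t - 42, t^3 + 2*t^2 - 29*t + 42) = t + 7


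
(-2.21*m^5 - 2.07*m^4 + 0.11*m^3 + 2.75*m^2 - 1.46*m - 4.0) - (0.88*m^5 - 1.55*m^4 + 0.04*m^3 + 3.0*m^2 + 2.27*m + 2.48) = -3.09*m^5 - 0.52*m^4 + 0.07*m^3 - 0.25*m^2 - 3.73*m - 6.48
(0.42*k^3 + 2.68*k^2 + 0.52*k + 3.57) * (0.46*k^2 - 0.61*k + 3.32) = 0.1932*k^5 + 0.9766*k^4 - 0.00120000000000009*k^3 + 10.2226*k^2 - 0.4513*k + 11.8524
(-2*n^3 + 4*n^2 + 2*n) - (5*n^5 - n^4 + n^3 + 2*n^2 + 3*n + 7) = -5*n^5 + n^4 - 3*n^3 + 2*n^2 - n - 7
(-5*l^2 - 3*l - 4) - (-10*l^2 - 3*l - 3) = 5*l^2 - 1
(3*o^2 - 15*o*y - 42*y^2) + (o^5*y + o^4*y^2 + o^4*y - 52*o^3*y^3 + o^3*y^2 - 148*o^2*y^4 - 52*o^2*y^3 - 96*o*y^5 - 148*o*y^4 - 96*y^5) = o^5*y + o^4*y^2 + o^4*y - 52*o^3*y^3 + o^3*y^2 - 148*o^2*y^4 - 52*o^2*y^3 + 3*o^2 - 96*o*y^5 - 148*o*y^4 - 15*o*y - 96*y^5 - 42*y^2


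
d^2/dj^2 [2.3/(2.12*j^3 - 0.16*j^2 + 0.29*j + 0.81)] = ((0.736 - 29.256*j)*(2.12*j^3 - 0.16*j^2 + 0.29*j + 0.81) + 2.3*(6.36*j^2 - 0.32*j + 0.29)*(12.72*j^2 - 0.64*j + 0.58))/(2.12*j^3 - 0.16*j^2 + 0.29*j + 0.81)^3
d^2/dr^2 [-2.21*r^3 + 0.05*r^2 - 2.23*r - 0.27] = 0.1 - 13.26*r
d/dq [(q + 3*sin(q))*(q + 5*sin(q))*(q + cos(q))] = -(q + 3*sin(q))*(q + 5*sin(q))*(sin(q) - 1) + (q + 3*sin(q))*(q + cos(q))*(5*cos(q) + 1) + (q + 5*sin(q))*(q + cos(q))*(3*cos(q) + 1)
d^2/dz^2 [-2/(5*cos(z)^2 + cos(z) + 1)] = 2*(100*sin(z)^4 - 31*sin(z)^2 - 79*cos(z)/4 + 15*cos(3*z)/4 - 61)/(-5*sin(z)^2 + cos(z) + 6)^3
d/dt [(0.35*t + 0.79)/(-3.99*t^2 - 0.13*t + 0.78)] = (1.3965*t^2 + 6.3042*t + 0.3757)/(15.9201*t^4 + 1.0374*t^3 - 6.2075*t^2 - 0.2028*t + 0.6084)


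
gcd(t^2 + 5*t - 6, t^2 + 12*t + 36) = t + 6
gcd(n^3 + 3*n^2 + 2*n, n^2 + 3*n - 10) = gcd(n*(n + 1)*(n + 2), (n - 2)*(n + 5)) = 1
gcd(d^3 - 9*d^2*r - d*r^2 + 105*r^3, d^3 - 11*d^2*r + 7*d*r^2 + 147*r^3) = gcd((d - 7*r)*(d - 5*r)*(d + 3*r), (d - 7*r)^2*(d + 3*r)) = -d^2 + 4*d*r + 21*r^2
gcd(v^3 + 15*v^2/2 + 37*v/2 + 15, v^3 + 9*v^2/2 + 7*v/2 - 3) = v^2 + 5*v + 6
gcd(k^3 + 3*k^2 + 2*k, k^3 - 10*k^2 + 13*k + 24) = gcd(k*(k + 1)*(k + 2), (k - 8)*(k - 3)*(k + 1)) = k + 1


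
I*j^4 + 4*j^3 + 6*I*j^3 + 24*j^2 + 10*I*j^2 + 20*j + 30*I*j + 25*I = (j + 5)*(j - 5*I)*(j + I)*(I*j + I)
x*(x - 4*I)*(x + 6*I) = x^3 + 2*I*x^2 + 24*x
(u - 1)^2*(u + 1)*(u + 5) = u^4 + 4*u^3 - 6*u^2 - 4*u + 5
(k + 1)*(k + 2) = k^2 + 3*k + 2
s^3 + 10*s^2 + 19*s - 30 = (s - 1)*(s + 5)*(s + 6)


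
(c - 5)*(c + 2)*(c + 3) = c^3 - 19*c - 30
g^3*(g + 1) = g^4 + g^3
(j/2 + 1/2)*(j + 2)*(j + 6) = j^3/2 + 9*j^2/2 + 10*j + 6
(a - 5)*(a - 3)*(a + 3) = a^3 - 5*a^2 - 9*a + 45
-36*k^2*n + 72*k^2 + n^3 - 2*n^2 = (-6*k + n)*(6*k + n)*(n - 2)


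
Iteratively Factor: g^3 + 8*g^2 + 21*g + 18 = (g + 3)*(g^2 + 5*g + 6) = (g + 3)^2*(g + 2)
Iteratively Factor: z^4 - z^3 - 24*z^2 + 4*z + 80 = (z + 2)*(z^3 - 3*z^2 - 18*z + 40) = (z - 5)*(z + 2)*(z^2 + 2*z - 8) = (z - 5)*(z + 2)*(z + 4)*(z - 2)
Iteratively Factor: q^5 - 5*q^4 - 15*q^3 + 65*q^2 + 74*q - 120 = (q + 3)*(q^4 - 8*q^3 + 9*q^2 + 38*q - 40) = (q + 2)*(q + 3)*(q^3 - 10*q^2 + 29*q - 20) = (q - 4)*(q + 2)*(q + 3)*(q^2 - 6*q + 5) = (q - 5)*(q - 4)*(q + 2)*(q + 3)*(q - 1)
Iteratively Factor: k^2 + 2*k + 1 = (k + 1)*(k + 1)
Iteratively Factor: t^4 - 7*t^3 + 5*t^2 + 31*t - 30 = (t + 2)*(t^3 - 9*t^2 + 23*t - 15) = (t - 5)*(t + 2)*(t^2 - 4*t + 3) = (t - 5)*(t - 3)*(t + 2)*(t - 1)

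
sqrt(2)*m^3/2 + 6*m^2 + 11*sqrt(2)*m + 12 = (m + 2*sqrt(2))*(m + 3*sqrt(2))*(sqrt(2)*m/2 + 1)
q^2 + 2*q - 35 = (q - 5)*(q + 7)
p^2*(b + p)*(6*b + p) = 6*b^2*p^2 + 7*b*p^3 + p^4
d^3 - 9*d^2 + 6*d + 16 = (d - 8)*(d - 2)*(d + 1)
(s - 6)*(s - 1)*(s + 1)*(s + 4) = s^4 - 2*s^3 - 25*s^2 + 2*s + 24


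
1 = 1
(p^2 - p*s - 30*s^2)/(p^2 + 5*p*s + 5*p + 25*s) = (p - 6*s)/(p + 5)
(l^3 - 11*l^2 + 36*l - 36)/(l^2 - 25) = (l^3 - 11*l^2 + 36*l - 36)/(l^2 - 25)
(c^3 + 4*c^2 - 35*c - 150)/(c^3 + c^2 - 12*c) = (c^3 + 4*c^2 - 35*c - 150)/(c*(c^2 + c - 12))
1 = 1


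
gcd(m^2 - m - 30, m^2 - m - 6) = 1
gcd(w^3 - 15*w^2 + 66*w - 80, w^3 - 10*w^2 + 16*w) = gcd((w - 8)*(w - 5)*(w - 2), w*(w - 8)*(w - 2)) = w^2 - 10*w + 16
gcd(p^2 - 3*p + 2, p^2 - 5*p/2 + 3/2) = p - 1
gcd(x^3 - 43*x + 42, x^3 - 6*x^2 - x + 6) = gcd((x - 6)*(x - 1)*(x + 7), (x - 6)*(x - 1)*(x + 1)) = x^2 - 7*x + 6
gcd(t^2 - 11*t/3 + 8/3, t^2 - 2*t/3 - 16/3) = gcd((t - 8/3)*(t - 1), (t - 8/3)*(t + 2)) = t - 8/3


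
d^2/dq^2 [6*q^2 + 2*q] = 12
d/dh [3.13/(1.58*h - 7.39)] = -4.9454/(1.58*h - 7.39)^2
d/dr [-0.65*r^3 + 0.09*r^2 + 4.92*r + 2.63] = -1.95*r^2 + 0.18*r + 4.92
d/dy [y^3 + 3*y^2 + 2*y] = 3*y^2 + 6*y + 2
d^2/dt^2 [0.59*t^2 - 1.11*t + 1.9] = 1.18000000000000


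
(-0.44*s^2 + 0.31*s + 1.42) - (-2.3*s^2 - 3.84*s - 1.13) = 1.86*s^2 + 4.15*s + 2.55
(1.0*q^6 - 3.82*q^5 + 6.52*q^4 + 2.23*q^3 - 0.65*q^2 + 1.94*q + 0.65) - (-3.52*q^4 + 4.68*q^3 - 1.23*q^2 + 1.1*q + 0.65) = 1.0*q^6 - 3.82*q^5 + 10.04*q^4 - 2.45*q^3 + 0.58*q^2 + 0.84*q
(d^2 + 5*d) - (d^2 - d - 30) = 6*d + 30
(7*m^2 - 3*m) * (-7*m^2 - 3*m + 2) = -49*m^4 + 23*m^2 - 6*m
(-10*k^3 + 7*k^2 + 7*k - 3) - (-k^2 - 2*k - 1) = -10*k^3 + 8*k^2 + 9*k - 2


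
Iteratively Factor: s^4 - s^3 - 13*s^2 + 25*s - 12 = (s + 4)*(s^3 - 5*s^2 + 7*s - 3) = (s - 1)*(s + 4)*(s^2 - 4*s + 3) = (s - 3)*(s - 1)*(s + 4)*(s - 1)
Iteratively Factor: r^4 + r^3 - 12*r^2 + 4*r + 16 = (r - 2)*(r^3 + 3*r^2 - 6*r - 8) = (r - 2)*(r + 4)*(r^2 - r - 2) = (r - 2)^2*(r + 4)*(r + 1)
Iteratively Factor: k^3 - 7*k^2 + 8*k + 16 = (k + 1)*(k^2 - 8*k + 16) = (k - 4)*(k + 1)*(k - 4)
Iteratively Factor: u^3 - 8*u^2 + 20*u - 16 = (u - 4)*(u^2 - 4*u + 4) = (u - 4)*(u - 2)*(u - 2)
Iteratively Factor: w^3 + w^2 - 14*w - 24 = (w + 3)*(w^2 - 2*w - 8) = (w + 2)*(w + 3)*(w - 4)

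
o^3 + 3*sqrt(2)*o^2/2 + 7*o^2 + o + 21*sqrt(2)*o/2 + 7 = (o + 7)*(o + sqrt(2)/2)*(o + sqrt(2))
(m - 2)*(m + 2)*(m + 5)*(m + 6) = m^4 + 11*m^3 + 26*m^2 - 44*m - 120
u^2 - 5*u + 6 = (u - 3)*(u - 2)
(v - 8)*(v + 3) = v^2 - 5*v - 24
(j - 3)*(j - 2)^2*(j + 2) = j^4 - 5*j^3 + 2*j^2 + 20*j - 24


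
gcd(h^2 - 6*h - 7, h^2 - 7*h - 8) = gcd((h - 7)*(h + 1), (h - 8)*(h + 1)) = h + 1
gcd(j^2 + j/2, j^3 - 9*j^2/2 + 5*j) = j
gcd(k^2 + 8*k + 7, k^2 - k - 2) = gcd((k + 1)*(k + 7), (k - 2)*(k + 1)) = k + 1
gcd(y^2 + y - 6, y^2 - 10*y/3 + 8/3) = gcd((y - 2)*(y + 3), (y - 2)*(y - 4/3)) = y - 2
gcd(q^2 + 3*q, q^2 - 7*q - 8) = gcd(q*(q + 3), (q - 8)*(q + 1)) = 1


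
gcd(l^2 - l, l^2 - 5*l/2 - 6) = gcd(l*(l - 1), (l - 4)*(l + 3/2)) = 1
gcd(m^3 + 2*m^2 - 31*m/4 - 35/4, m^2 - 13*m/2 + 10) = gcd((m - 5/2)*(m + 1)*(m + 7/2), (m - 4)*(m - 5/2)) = m - 5/2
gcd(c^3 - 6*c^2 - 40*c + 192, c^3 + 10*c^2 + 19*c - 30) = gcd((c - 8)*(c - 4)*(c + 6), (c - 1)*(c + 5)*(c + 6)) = c + 6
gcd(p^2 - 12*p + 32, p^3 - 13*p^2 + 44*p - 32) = p^2 - 12*p + 32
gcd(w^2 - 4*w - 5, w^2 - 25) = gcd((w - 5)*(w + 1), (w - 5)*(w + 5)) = w - 5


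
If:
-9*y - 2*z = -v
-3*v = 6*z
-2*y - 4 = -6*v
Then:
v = 18/25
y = 4/25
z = -9/25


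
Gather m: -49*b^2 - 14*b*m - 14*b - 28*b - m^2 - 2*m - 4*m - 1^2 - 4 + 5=-49*b^2 - 42*b - m^2 + m*(-14*b - 6)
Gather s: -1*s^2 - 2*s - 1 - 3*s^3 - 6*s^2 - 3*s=-3*s^3 - 7*s^2 - 5*s - 1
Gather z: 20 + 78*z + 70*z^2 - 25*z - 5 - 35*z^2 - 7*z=35*z^2 + 46*z + 15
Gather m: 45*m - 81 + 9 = 45*m - 72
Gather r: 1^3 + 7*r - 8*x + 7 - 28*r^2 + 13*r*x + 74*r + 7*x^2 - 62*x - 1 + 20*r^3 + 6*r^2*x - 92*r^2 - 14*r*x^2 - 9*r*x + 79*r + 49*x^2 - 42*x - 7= 20*r^3 + r^2*(6*x - 120) + r*(-14*x^2 + 4*x + 160) + 56*x^2 - 112*x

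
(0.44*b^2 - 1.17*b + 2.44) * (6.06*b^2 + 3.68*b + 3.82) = 2.6664*b^4 - 5.471*b^3 + 12.1616*b^2 + 4.5098*b + 9.3208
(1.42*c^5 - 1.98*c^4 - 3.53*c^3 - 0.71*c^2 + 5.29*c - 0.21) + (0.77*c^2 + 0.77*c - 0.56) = 1.42*c^5 - 1.98*c^4 - 3.53*c^3 + 0.0600000000000001*c^2 + 6.06*c - 0.77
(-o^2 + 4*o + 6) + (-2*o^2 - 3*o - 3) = -3*o^2 + o + 3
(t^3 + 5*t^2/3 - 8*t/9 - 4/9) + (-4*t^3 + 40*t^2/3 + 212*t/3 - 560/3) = -3*t^3 + 15*t^2 + 628*t/9 - 1684/9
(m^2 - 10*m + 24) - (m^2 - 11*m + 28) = m - 4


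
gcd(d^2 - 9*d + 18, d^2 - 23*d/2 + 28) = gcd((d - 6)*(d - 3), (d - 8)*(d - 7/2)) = 1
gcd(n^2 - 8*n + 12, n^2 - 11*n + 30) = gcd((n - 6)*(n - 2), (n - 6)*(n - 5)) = n - 6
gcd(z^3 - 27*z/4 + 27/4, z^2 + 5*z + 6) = z + 3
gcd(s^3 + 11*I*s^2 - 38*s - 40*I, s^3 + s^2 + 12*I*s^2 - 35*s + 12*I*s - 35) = s + 5*I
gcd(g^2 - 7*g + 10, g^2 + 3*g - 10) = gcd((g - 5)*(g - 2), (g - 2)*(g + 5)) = g - 2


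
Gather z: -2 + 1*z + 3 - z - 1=0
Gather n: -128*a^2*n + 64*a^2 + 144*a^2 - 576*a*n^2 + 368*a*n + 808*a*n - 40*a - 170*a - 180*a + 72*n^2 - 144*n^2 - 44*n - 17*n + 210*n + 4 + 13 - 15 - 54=208*a^2 - 390*a + n^2*(-576*a - 72) + n*(-128*a^2 + 1176*a + 149) - 52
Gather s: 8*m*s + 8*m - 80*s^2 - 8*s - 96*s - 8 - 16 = 8*m - 80*s^2 + s*(8*m - 104) - 24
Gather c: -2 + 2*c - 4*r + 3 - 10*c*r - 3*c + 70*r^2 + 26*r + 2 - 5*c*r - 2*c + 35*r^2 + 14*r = c*(-15*r - 3) + 105*r^2 + 36*r + 3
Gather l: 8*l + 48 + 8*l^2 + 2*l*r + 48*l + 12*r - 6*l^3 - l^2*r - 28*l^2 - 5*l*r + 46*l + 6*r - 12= -6*l^3 + l^2*(-r - 20) + l*(102 - 3*r) + 18*r + 36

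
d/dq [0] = 0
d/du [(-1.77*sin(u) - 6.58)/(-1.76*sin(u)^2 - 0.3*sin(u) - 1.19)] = (-3.1152*sin(u)^2 - 23.1616*sin(u) + 0.1323)*cos(u)/(3.0976*sin(u)^4 + 1.056*sin(u)^3 + 4.2788*sin(u)^2 + 0.714*sin(u) + 1.4161)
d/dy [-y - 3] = -1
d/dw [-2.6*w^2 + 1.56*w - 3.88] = 1.56 - 5.2*w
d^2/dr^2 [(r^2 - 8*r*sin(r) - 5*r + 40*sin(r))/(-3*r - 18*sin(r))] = 14*(-r^3*sin(r) + 5*r^2*sin(r) - 3*r^2*cos(2*r) - 9*r^2 + 12*r*sin(2*r) + 10*r*cos(r) + 15*r*cos(2*r) + 45*r - 10*sin(r) - 30*sin(2*r) + 6*cos(2*r) - 6)/(3*(r + 6*sin(r))^3)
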